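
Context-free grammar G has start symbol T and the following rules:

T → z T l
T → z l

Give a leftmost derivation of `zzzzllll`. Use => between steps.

T => zTl => zzTll => zzzTlll => zzzzllll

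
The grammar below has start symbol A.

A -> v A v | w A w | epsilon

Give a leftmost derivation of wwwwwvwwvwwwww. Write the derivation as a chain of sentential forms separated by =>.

A=>wAw=>wwAww=>wwwAwww=>wwwwAwwww=>wwwwwAwwwww=>wwwwwvAvwwwww=>wwwwwvwAwvwwwww=>wwwwwvwwvwwwww

A => wAw   [A -> w A w]
wAw => wwAww   [A -> w A w]
wwAww => wwwAwww   [A -> w A w]
wwwAwww => wwwwAwwww   [A -> w A w]
wwwwAwwww => wwwwwAwwwww   [A -> w A w]
wwwwwAwwwww => wwwwwvAvwwwww   [A -> v A v]
wwwwwvAvwwwww => wwwwwvwAwvwwwww   [A -> w A w]
wwwwwvwAwvwwwww => wwwwwvwwvwwwww   [A -> epsilon]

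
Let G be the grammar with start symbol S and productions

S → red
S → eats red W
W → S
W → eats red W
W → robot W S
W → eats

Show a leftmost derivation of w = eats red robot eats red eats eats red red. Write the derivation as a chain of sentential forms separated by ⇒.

S ⇒ eats red W   [S → eats red W]
eats red W ⇒ eats red robot W S   [W → robot W S]
eats red robot W S ⇒ eats red robot S S   [W → S]
eats red robot S S ⇒ eats red robot eats red W S   [S → eats red W]
eats red robot eats red W S ⇒ eats red robot eats red eats S   [W → eats]
eats red robot eats red eats S ⇒ eats red robot eats red eats eats red W   [S → eats red W]
eats red robot eats red eats eats red W ⇒ eats red robot eats red eats eats red S   [W → S]
eats red robot eats red eats eats red S ⇒ eats red robot eats red eats eats red red   [S → red]

S ⇒ eats red W ⇒ eats red robot W S ⇒ eats red robot S S ⇒ eats red robot eats red W S ⇒ eats red robot eats red eats S ⇒ eats red robot eats red eats eats red W ⇒ eats red robot eats red eats eats red S ⇒ eats red robot eats red eats eats red red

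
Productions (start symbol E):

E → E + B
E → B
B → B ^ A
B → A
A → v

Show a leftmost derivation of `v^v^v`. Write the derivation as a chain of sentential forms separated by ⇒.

E⇒B⇒B^A⇒B^A^A⇒A^A^A⇒v^A^A⇒v^v^A⇒v^v^v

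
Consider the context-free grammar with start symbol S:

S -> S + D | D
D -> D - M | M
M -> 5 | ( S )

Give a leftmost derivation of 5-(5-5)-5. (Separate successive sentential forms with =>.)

S => D   [S -> D]
D => D-M   [D -> D - M]
D-M => D-M-M   [D -> D - M]
D-M-M => M-M-M   [D -> M]
M-M-M => 5-M-M   [M -> 5]
5-M-M => 5-(S)-M   [M -> ( S )]
5-(S)-M => 5-(D)-M   [S -> D]
5-(D)-M => 5-(D-M)-M   [D -> D - M]
5-(D-M)-M => 5-(M-M)-M   [D -> M]
5-(M-M)-M => 5-(5-M)-M   [M -> 5]
5-(5-M)-M => 5-(5-5)-M   [M -> 5]
5-(5-5)-M => 5-(5-5)-5   [M -> 5]

S => D => D-M => D-M-M => M-M-M => 5-M-M => 5-(S)-M => 5-(D)-M => 5-(D-M)-M => 5-(M-M)-M => 5-(5-M)-M => 5-(5-5)-M => 5-(5-5)-5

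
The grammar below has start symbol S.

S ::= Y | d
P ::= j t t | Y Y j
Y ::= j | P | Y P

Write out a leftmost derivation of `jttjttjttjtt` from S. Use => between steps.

S => Y => YP => YPP => YPPP => PPPP => jttPPP => jttjttPP => jttjttjttP => jttjttjttjtt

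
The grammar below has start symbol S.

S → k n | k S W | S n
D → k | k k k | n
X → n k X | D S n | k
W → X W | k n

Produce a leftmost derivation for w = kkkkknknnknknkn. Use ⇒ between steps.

S⇒kSW⇒kkSWW⇒kkkSWWW⇒kkkSnWWW⇒kkkkSWnWWW⇒kkkkknWnWWW⇒kkkkknknnWWW⇒kkkkknknnknWW⇒kkkkknknnknknW⇒kkkkknknnknknkn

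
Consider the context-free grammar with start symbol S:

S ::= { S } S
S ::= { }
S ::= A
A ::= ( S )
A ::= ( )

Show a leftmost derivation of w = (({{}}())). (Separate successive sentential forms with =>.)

S => A   [S ::= A]
A => (S)   [A ::= ( S )]
(S) => (A)   [S ::= A]
(A) => ((S))   [A ::= ( S )]
((S)) => (({S}S))   [S ::= { S } S]
(({S}S)) => (({{}}S))   [S ::= { }]
(({{}}S)) => (({{}}A))   [S ::= A]
(({{}}A)) => (({{}}()))   [A ::= ( )]

S => A => (S) => (A) => ((S)) => (({S}S)) => (({{}}S)) => (({{}}A)) => (({{}}()))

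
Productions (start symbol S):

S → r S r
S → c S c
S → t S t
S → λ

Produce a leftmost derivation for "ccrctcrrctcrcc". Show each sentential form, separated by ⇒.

S⇒cSc⇒ccScc⇒ccrSrcc⇒ccrcScrcc⇒ccrctStcrcc⇒ccrctcSctcrcc⇒ccrctcrSrctcrcc⇒ccrctcrrctcrcc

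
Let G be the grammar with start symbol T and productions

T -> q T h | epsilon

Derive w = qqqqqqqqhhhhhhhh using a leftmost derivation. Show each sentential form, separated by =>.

T => qTh   [T -> q T h]
qTh => qqThh   [T -> q T h]
qqThh => qqqThhh   [T -> q T h]
qqqThhh => qqqqThhhh   [T -> q T h]
qqqqThhhh => qqqqqThhhhh   [T -> q T h]
qqqqqThhhhh => qqqqqqThhhhhh   [T -> q T h]
qqqqqqThhhhhh => qqqqqqqThhhhhhh   [T -> q T h]
qqqqqqqThhhhhhh => qqqqqqqqThhhhhhhh   [T -> q T h]
qqqqqqqqThhhhhhhh => qqqqqqqqhhhhhhhh   [T -> epsilon]

T => qTh => qqThh => qqqThhh => qqqqThhhh => qqqqqThhhhh => qqqqqqThhhhhh => qqqqqqqThhhhhhh => qqqqqqqqThhhhhhhh => qqqqqqqqhhhhhhhh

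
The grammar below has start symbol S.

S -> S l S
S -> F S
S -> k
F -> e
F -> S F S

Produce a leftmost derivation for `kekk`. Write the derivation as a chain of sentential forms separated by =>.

S=>FS=>SFSS=>kFSS=>keSS=>kekS=>kekk

S => FS   [S -> F S]
FS => SFSS   [F -> S F S]
SFSS => kFSS   [S -> k]
kFSS => keSS   [F -> e]
keSS => kekS   [S -> k]
kekS => kekk   [S -> k]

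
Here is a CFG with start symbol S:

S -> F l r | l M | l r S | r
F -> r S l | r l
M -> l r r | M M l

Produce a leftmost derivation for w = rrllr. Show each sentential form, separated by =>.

S => Flr   [S -> F l r]
Flr => rSllr   [F -> r S l]
rSllr => rrllr   [S -> r]

S => Flr => rSllr => rrllr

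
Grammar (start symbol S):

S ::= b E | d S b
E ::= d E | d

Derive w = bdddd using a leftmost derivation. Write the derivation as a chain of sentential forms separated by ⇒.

S ⇒ bE   [S ::= b E]
bE ⇒ bdE   [E ::= d E]
bdE ⇒ bddE   [E ::= d E]
bddE ⇒ bdddE   [E ::= d E]
bdddE ⇒ bdddd   [E ::= d]

S ⇒ bE ⇒ bdE ⇒ bddE ⇒ bdddE ⇒ bdddd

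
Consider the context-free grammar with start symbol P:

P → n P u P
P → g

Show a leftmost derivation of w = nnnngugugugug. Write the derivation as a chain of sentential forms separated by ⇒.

P⇒nPuP⇒nnPuPuP⇒nnnPuPuPuP⇒nnnnPuPuPuPuP⇒nnnnguPuPuPuP⇒nnnnguguPuPuP⇒nnnnguguguPuP⇒nnnnguguguguP⇒nnnngugugugug

P ⇒ nPuP   [P → n P u P]
nPuP ⇒ nnPuPuP   [P → n P u P]
nnPuPuP ⇒ nnnPuPuPuP   [P → n P u P]
nnnPuPuPuP ⇒ nnnnPuPuPuPuP   [P → n P u P]
nnnnPuPuPuPuP ⇒ nnnnguPuPuPuP   [P → g]
nnnnguPuPuPuP ⇒ nnnnguguPuPuP   [P → g]
nnnnguguPuPuP ⇒ nnnnguguguPuP   [P → g]
nnnnguguguPuP ⇒ nnnnguguguguP   [P → g]
nnnnguguguguP ⇒ nnnngugugugug   [P → g]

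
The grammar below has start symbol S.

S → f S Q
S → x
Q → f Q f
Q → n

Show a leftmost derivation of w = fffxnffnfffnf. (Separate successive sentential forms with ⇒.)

S ⇒ fSQ ⇒ ffSQQ ⇒ fffSQQQ ⇒ fffxQQQ ⇒ fffxnQQ ⇒ fffxnfQfQ ⇒ fffxnffQffQ ⇒ fffxnffnffQ ⇒ fffxnffnfffQf ⇒ fffxnffnfffnf

S ⇒ fSQ   [S → f S Q]
fSQ ⇒ ffSQQ   [S → f S Q]
ffSQQ ⇒ fffSQQQ   [S → f S Q]
fffSQQQ ⇒ fffxQQQ   [S → x]
fffxQQQ ⇒ fffxnQQ   [Q → n]
fffxnQQ ⇒ fffxnfQfQ   [Q → f Q f]
fffxnfQfQ ⇒ fffxnffQffQ   [Q → f Q f]
fffxnffQffQ ⇒ fffxnffnffQ   [Q → n]
fffxnffnffQ ⇒ fffxnffnfffQf   [Q → f Q f]
fffxnffnfffQf ⇒ fffxnffnfffnf   [Q → n]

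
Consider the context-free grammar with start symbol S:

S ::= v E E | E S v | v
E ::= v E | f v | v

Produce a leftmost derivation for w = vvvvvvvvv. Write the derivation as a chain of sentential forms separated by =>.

S => vEE => vvEE => vvvEE => vvvvEE => vvvvvEE => vvvvvvEE => vvvvvvvEE => vvvvvvvvE => vvvvvvvvv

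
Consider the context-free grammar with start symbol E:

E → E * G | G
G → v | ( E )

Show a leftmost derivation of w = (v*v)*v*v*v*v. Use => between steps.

E => E*G   [E → E * G]
E*G => E*G*G   [E → E * G]
E*G*G => E*G*G*G   [E → E * G]
E*G*G*G => E*G*G*G*G   [E → E * G]
E*G*G*G*G => G*G*G*G*G   [E → G]
G*G*G*G*G => (E)*G*G*G*G   [G → ( E )]
(E)*G*G*G*G => (E*G)*G*G*G*G   [E → E * G]
(E*G)*G*G*G*G => (G*G)*G*G*G*G   [E → G]
(G*G)*G*G*G*G => (v*G)*G*G*G*G   [G → v]
(v*G)*G*G*G*G => (v*v)*G*G*G*G   [G → v]
(v*v)*G*G*G*G => (v*v)*v*G*G*G   [G → v]
(v*v)*v*G*G*G => (v*v)*v*v*G*G   [G → v]
(v*v)*v*v*G*G => (v*v)*v*v*v*G   [G → v]
(v*v)*v*v*v*G => (v*v)*v*v*v*v   [G → v]

E=>E*G=>E*G*G=>E*G*G*G=>E*G*G*G*G=>G*G*G*G*G=>(E)*G*G*G*G=>(E*G)*G*G*G*G=>(G*G)*G*G*G*G=>(v*G)*G*G*G*G=>(v*v)*G*G*G*G=>(v*v)*v*G*G*G=>(v*v)*v*v*G*G=>(v*v)*v*v*v*G=>(v*v)*v*v*v*v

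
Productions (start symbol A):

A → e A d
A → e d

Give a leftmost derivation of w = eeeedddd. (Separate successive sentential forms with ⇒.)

A ⇒ eAd   [A → e A d]
eAd ⇒ eeAdd   [A → e A d]
eeAdd ⇒ eeeAddd   [A → e A d]
eeeAddd ⇒ eeeedddd   [A → e d]

A⇒eAd⇒eeAdd⇒eeeAddd⇒eeeedddd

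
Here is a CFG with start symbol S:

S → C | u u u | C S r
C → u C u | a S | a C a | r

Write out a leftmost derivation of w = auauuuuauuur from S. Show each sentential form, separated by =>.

S=>CSr=>aCaSr=>auCuaSr=>auaSuaSr=>auauuuuaSr=>auauuuuauuur

S => CSr   [S → C S r]
CSr => aCaSr   [C → a C a]
aCaSr => auCuaSr   [C → u C u]
auCuaSr => auaSuaSr   [C → a S]
auaSuaSr => auauuuuaSr   [S → u u u]
auauuuuaSr => auauuuuauuur   [S → u u u]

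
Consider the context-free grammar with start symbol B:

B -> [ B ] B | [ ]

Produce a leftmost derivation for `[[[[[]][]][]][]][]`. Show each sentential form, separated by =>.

B=>[B]B=>[[B]B]B=>[[[B]B]B]B=>[[[[B]B]B]B]B=>[[[[[]]B]B]B]B=>[[[[[]][]]B]B]B=>[[[[[]][]][]]B]B=>[[[[[]][]][]][]]B=>[[[[[]][]][]][]][]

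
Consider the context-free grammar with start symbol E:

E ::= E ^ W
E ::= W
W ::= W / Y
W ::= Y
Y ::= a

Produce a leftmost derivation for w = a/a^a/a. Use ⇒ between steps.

E ⇒ E^W ⇒ W^W ⇒ W/Y^W ⇒ Y/Y^W ⇒ a/Y^W ⇒ a/a^W ⇒ a/a^W/Y ⇒ a/a^Y/Y ⇒ a/a^a/Y ⇒ a/a^a/a

E ⇒ E^W   [E ::= E ^ W]
E^W ⇒ W^W   [E ::= W]
W^W ⇒ W/Y^W   [W ::= W / Y]
W/Y^W ⇒ Y/Y^W   [W ::= Y]
Y/Y^W ⇒ a/Y^W   [Y ::= a]
a/Y^W ⇒ a/a^W   [Y ::= a]
a/a^W ⇒ a/a^W/Y   [W ::= W / Y]
a/a^W/Y ⇒ a/a^Y/Y   [W ::= Y]
a/a^Y/Y ⇒ a/a^a/Y   [Y ::= a]
a/a^a/Y ⇒ a/a^a/a   [Y ::= a]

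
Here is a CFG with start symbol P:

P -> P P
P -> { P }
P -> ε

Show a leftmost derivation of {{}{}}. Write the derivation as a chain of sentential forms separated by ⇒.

P ⇒ PP   [P -> P P]
PP ⇒ PPP   [P -> P P]
PPP ⇒ {P}PP   [P -> { P }]
{P}PP ⇒ {PP}PP   [P -> P P]
{PP}PP ⇒ {PPP}PP   [P -> P P]
{PPP}PP ⇒ {{P}PP}PP   [P -> { P }]
{{P}PP}PP ⇒ {{}PP}PP   [P -> ε]
{{}PP}PP ⇒ {{}PPP}PP   [P -> P P]
{{}PPP}PP ⇒ {{}{P}PP}PP   [P -> { P }]
{{}{P}PP}PP ⇒ {{}{}PP}PP   [P -> ε]
{{}{}PP}PP ⇒ {{}{}P}PP   [P -> ε]
{{}{}P}PP ⇒ {{}{}}PP   [P -> ε]
{{}{}}PP ⇒ {{}{}}P   [P -> ε]
{{}{}}P ⇒ {{}{}}   [P -> ε]

P⇒PP⇒PPP⇒{P}PP⇒{PP}PP⇒{PPP}PP⇒{{P}PP}PP⇒{{}PP}PP⇒{{}PPP}PP⇒{{}{P}PP}PP⇒{{}{}PP}PP⇒{{}{}P}PP⇒{{}{}}PP⇒{{}{}}P⇒{{}{}}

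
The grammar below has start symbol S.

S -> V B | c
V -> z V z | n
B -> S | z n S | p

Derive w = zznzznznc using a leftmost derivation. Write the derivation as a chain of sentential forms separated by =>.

S => VB   [S -> V B]
VB => zVzB   [V -> z V z]
zVzB => zzVzzB   [V -> z V z]
zzVzzB => zznzzB   [V -> n]
zznzzB => zznzzS   [B -> S]
zznzzS => zznzzVB   [S -> V B]
zznzzVB => zznzznB   [V -> n]
zznzznB => zznzznznS   [B -> z n S]
zznzznznS => zznzznznc   [S -> c]

S => VB => zVzB => zzVzzB => zznzzB => zznzzS => zznzzVB => zznzznB => zznzznznS => zznzznznc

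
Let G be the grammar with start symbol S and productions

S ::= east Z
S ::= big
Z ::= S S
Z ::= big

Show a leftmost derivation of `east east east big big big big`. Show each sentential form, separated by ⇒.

S ⇒ east Z   [S ::= east Z]
east Z ⇒ east S S   [Z ::= S S]
east S S ⇒ east east Z S   [S ::= east Z]
east east Z S ⇒ east east S S S   [Z ::= S S]
east east S S S ⇒ east east east Z S S   [S ::= east Z]
east east east Z S S ⇒ east east east S S S S   [Z ::= S S]
east east east S S S S ⇒ east east east big S S S   [S ::= big]
east east east big S S S ⇒ east east east big big S S   [S ::= big]
east east east big big S S ⇒ east east east big big big S   [S ::= big]
east east east big big big S ⇒ east east east big big big big   [S ::= big]

S ⇒ east Z ⇒ east S S ⇒ east east Z S ⇒ east east S S S ⇒ east east east Z S S ⇒ east east east S S S S ⇒ east east east big S S S ⇒ east east east big big S S ⇒ east east east big big big S ⇒ east east east big big big big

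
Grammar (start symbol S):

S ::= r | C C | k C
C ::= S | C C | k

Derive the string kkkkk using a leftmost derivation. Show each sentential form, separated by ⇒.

S ⇒ CC ⇒ CCC ⇒ SCC ⇒ kCCC ⇒ kSCC ⇒ kkCCC ⇒ kkkCC ⇒ kkkkC ⇒ kkkkk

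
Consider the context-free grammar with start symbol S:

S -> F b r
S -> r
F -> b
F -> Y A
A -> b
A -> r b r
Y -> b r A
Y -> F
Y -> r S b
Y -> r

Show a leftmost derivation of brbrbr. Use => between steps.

S => Fbr => YAbr => FAbr => bAbr => brbrbr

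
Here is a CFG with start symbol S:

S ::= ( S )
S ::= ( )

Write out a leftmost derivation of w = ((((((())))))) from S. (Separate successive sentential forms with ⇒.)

S ⇒ (S) ⇒ ((S)) ⇒ (((S))) ⇒ ((((S)))) ⇒ (((((S))))) ⇒ ((((((S)))))) ⇒ ((((((()))))))

S ⇒ (S)   [S ::= ( S )]
(S) ⇒ ((S))   [S ::= ( S )]
((S)) ⇒ (((S)))   [S ::= ( S )]
(((S))) ⇒ ((((S))))   [S ::= ( S )]
((((S)))) ⇒ (((((S)))))   [S ::= ( S )]
(((((S))))) ⇒ ((((((S))))))   [S ::= ( S )]
((((((S)))))) ⇒ ((((((()))))))   [S ::= ( )]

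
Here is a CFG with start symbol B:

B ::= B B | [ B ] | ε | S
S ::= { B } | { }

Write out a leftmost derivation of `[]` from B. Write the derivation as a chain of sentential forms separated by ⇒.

B ⇒ BB ⇒ BBB ⇒ BBBB ⇒ BBBBB ⇒ BBBBBB ⇒ [B]BBBBB ⇒ []BBBBB ⇒ []BBBB ⇒ []BBB ⇒ []BB ⇒ []B ⇒ []

B ⇒ BB   [B ::= B B]
BB ⇒ BBB   [B ::= B B]
BBB ⇒ BBBB   [B ::= B B]
BBBB ⇒ BBBBB   [B ::= B B]
BBBBB ⇒ BBBBBB   [B ::= B B]
BBBBBB ⇒ [B]BBBBB   [B ::= [ B ]]
[B]BBBBB ⇒ []BBBBB   [B ::= ε]
[]BBBBB ⇒ []BBBB   [B ::= ε]
[]BBBB ⇒ []BBB   [B ::= ε]
[]BBB ⇒ []BB   [B ::= ε]
[]BB ⇒ []B   [B ::= ε]
[]B ⇒ []   [B ::= ε]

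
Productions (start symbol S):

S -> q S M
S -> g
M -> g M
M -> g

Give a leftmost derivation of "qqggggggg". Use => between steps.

S => qSM   [S -> q S M]
qSM => qqSMM   [S -> q S M]
qqSMM => qqgMM   [S -> g]
qqgMM => qqggMM   [M -> g M]
qqggMM => qqgggMM   [M -> g M]
qqgggMM => qqggggMM   [M -> g M]
qqggggMM => qqgggggMM   [M -> g M]
qqgggggMM => qqggggggM   [M -> g]
qqggggggM => qqggggggg   [M -> g]

S => qSM => qqSMM => qqgMM => qqggMM => qqgggMM => qqggggMM => qqgggggMM => qqggggggM => qqggggggg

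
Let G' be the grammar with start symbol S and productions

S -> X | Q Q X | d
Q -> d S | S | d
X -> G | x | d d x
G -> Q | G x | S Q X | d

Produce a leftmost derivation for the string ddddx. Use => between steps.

S => QQX   [S -> Q Q X]
QQX => dQX   [Q -> d]
dQX => ddX   [Q -> d]
ddX => ddddx   [X -> d d x]

S => QQX => dQX => ddX => ddddx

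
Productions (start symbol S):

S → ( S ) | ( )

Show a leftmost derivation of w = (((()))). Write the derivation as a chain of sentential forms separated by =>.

S => (S) => ((S)) => (((S))) => (((())))

S => (S)   [S → ( S )]
(S) => ((S))   [S → ( S )]
((S)) => (((S)))   [S → ( S )]
(((S))) => (((())))   [S → ( )]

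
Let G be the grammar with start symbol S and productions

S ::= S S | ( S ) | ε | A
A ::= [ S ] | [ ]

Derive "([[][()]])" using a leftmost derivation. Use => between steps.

S => SS => (S)S => (SS)S => (AS)S => ([S]S)S => ([SS]S)S => ([AS]S)S => ([[]S]S)S => ([[]A]S)S => ([[][S]]S)S => ([[][(S)]]S)S => ([[][()]]S)S => ([[][()]])S => ([[][()]])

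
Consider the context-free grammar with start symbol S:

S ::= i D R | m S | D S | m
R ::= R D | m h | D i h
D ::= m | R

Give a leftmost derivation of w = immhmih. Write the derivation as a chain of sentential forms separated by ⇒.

S ⇒ iDR   [S ::= i D R]
iDR ⇒ imR   [D ::= m]
imR ⇒ imRD   [R ::= R D]
imRD ⇒ immhD   [R ::= m h]
immhD ⇒ immhR   [D ::= R]
immhR ⇒ immhDih   [R ::= D i h]
immhDih ⇒ immhmih   [D ::= m]

S⇒iDR⇒imR⇒imRD⇒immhD⇒immhR⇒immhDih⇒immhmih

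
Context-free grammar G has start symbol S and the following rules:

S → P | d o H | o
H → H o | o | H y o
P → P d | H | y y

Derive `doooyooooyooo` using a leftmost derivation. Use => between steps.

S => doH => doHo => doHoo => doHyooo => doHoyooo => doHooyooo => doHoooyooo => doHyooooyooo => doHoyooooyooo => doooyooooyooo

S => doH   [S → d o H]
doH => doHo   [H → H o]
doHo => doHoo   [H → H o]
doHoo => doHyooo   [H → H y o]
doHyooo => doHoyooo   [H → H o]
doHoyooo => doHooyooo   [H → H o]
doHooyooo => doHoooyooo   [H → H o]
doHoooyooo => doHyooooyooo   [H → H y o]
doHyooooyooo => doHoyooooyooo   [H → H o]
doHoyooooyooo => doooyooooyooo   [H → o]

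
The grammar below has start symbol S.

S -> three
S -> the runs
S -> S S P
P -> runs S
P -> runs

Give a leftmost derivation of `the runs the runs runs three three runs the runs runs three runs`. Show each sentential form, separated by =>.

S => S S P   [S -> S S P]
S S P => S S P S P   [S -> S S P]
S S P S P => the runs S P S P   [S -> the runs]
the runs S P S P => the runs the runs P S P   [S -> the runs]
the runs the runs P S P => the runs the runs runs S S P   [P -> runs S]
the runs the runs runs S S P => the runs the runs runs S S P S P   [S -> S S P]
the runs the runs runs S S P S P => the runs the runs runs S S P S P S P   [S -> S S P]
the runs the runs runs S S P S P S P => the runs the runs runs three S P S P S P   [S -> three]
the runs the runs runs three S P S P S P => the runs the runs runs three three P S P S P   [S -> three]
the runs the runs runs three three P S P S P => the runs the runs runs three three runs S P S P   [P -> runs]
the runs the runs runs three three runs S P S P => the runs the runs runs three three runs the runs P S P   [S -> the runs]
the runs the runs runs three three runs the runs P S P => the runs the runs runs three three runs the runs runs S P   [P -> runs]
the runs the runs runs three three runs the runs runs S P => the runs the runs runs three three runs the runs runs three P   [S -> three]
the runs the runs runs three three runs the runs runs three P => the runs the runs runs three three runs the runs runs three runs   [P -> runs]

S => S S P => S S P S P => the runs S P S P => the runs the runs P S P => the runs the runs runs S S P => the runs the runs runs S S P S P => the runs the runs runs S S P S P S P => the runs the runs runs three S P S P S P => the runs the runs runs three three P S P S P => the runs the runs runs three three runs S P S P => the runs the runs runs three three runs the runs P S P => the runs the runs runs three three runs the runs runs S P => the runs the runs runs three three runs the runs runs three P => the runs the runs runs three three runs the runs runs three runs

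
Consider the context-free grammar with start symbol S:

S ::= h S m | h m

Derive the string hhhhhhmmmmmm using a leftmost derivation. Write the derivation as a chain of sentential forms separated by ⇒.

S⇒hSm⇒hhSmm⇒hhhSmmm⇒hhhhSmmmm⇒hhhhhSmmmmm⇒hhhhhhmmmmmm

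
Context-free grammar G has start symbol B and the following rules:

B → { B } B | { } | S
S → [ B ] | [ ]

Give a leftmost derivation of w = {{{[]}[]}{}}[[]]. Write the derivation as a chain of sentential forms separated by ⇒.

B ⇒ {B}B   [B → { B } B]
{B}B ⇒ {{B}B}B   [B → { B } B]
{{B}B}B ⇒ {{{B}B}B}B   [B → { B } B]
{{{B}B}B}B ⇒ {{{S}B}B}B   [B → S]
{{{S}B}B}B ⇒ {{{[]}B}B}B   [S → [ ]]
{{{[]}B}B}B ⇒ {{{[]}S}B}B   [B → S]
{{{[]}S}B}B ⇒ {{{[]}[]}B}B   [S → [ ]]
{{{[]}[]}B}B ⇒ {{{[]}[]}{}}B   [B → { }]
{{{[]}[]}{}}B ⇒ {{{[]}[]}{}}S   [B → S]
{{{[]}[]}{}}S ⇒ {{{[]}[]}{}}[B]   [S → [ B ]]
{{{[]}[]}{}}[B] ⇒ {{{[]}[]}{}}[S]   [B → S]
{{{[]}[]}{}}[S] ⇒ {{{[]}[]}{}}[[]]   [S → [ ]]

B ⇒ {B}B ⇒ {{B}B}B ⇒ {{{B}B}B}B ⇒ {{{S}B}B}B ⇒ {{{[]}B}B}B ⇒ {{{[]}S}B}B ⇒ {{{[]}[]}B}B ⇒ {{{[]}[]}{}}B ⇒ {{{[]}[]}{}}S ⇒ {{{[]}[]}{}}[B] ⇒ {{{[]}[]}{}}[S] ⇒ {{{[]}[]}{}}[[]]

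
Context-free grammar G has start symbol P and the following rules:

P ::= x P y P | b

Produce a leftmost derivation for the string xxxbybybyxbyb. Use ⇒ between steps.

P ⇒ xPyP ⇒ xxPyPyP ⇒ xxxPyPyPyP ⇒ xxxbyPyPyP ⇒ xxxbybyPyP ⇒ xxxbybybyP ⇒ xxxbybybyxPyP ⇒ xxxbybybyxbyP ⇒ xxxbybybyxbyb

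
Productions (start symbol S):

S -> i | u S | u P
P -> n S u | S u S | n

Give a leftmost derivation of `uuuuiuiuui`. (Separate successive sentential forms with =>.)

S => uP => uSuS => uuSuS => uuuSuS => uuuuPuS => uuuuSuSuS => uuuuiuSuS => uuuuiuiuS => uuuuiuiuuS => uuuuiuiuui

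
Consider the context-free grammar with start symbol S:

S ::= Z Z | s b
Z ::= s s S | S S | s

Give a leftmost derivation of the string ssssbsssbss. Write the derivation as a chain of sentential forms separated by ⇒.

S ⇒ ZZ ⇒ SSZ ⇒ ZZSZ ⇒ sZSZ ⇒ sssSSZ ⇒ ssssbSZ ⇒ ssssbZZZ ⇒ ssssbSSZZ ⇒ ssssbZZSZZ ⇒ ssssbsZSZZ ⇒ ssssbssSZZ ⇒ ssssbsssbZZ ⇒ ssssbsssbsZ ⇒ ssssbsssbss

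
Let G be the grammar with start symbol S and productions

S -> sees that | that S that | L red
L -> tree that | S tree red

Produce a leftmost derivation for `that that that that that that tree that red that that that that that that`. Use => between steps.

S => that S that   [S -> that S that]
that S that => that that S that that   [S -> that S that]
that that S that that => that that that S that that that   [S -> that S that]
that that that S that that that => that that that that S that that that that   [S -> that S that]
that that that that S that that that that => that that that that that S that that that that that   [S -> that S that]
that that that that that S that that that that that => that that that that that that S that that that that that that   [S -> that S that]
that that that that that that S that that that that that that => that that that that that that L red that that that that that that   [S -> L red]
that that that that that that L red that that that that that that => that that that that that that tree that red that that that that that that   [L -> tree that]

S => that S that => that that S that that => that that that S that that that => that that that that S that that that that => that that that that that S that that that that that => that that that that that that S that that that that that that => that that that that that that L red that that that that that that => that that that that that that tree that red that that that that that that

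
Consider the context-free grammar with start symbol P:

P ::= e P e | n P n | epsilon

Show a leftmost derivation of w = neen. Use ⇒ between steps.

P⇒nPn⇒nePen⇒neen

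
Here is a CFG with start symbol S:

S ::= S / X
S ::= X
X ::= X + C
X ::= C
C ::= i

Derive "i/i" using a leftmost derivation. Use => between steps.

S=>S/X=>X/X=>C/X=>i/X=>i/C=>i/i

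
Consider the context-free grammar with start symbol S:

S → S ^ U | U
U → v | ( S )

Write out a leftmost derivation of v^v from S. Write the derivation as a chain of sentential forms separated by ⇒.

S ⇒ S^U   [S → S ^ U]
S^U ⇒ U^U   [S → U]
U^U ⇒ v^U   [U → v]
v^U ⇒ v^v   [U → v]

S ⇒ S^U ⇒ U^U ⇒ v^U ⇒ v^v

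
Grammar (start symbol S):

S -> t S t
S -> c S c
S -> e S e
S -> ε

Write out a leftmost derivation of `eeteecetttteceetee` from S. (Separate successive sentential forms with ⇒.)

S ⇒ eSe   [S -> e S e]
eSe ⇒ eeSee   [S -> e S e]
eeSee ⇒ eetStee   [S -> t S t]
eetStee ⇒ eeteSetee   [S -> e S e]
eeteSetee ⇒ eeteeSeetee   [S -> e S e]
eeteeSeetee ⇒ eeteecSceetee   [S -> c S c]
eeteecSceetee ⇒ eeteeceSeceetee   [S -> e S e]
eeteeceSeceetee ⇒ eeteecetSteceetee   [S -> t S t]
eeteecetSteceetee ⇒ eeteecettStteceetee   [S -> t S t]
eeteecettStteceetee ⇒ eeteecetttteceetee   [S -> ε]

S ⇒ eSe ⇒ eeSee ⇒ eetStee ⇒ eeteSetee ⇒ eeteeSeetee ⇒ eeteecSceetee ⇒ eeteeceSeceetee ⇒ eeteecetSteceetee ⇒ eeteecettStteceetee ⇒ eeteecetttteceetee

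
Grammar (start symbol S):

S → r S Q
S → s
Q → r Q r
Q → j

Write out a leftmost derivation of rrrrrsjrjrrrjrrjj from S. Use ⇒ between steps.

S⇒rSQ⇒rrSQQ⇒rrrSQQQ⇒rrrrSQQQQ⇒rrrrrSQQQQQ⇒rrrrrsQQQQQ⇒rrrrrsjQQQQ⇒rrrrrsjrQrQQQ⇒rrrrrsjrjrQQQ⇒rrrrrsjrjrrQrQQ⇒rrrrrsjrjrrrQrrQQ⇒rrrrrsjrjrrrjrrQQ⇒rrrrrsjrjrrrjrrjQ⇒rrrrrsjrjrrrjrrjj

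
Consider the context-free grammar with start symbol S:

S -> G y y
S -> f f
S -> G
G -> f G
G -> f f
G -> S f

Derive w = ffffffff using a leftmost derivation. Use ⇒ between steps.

S ⇒ G   [S -> G]
G ⇒ fG   [G -> f G]
fG ⇒ ffG   [G -> f G]
ffG ⇒ fffG   [G -> f G]
fffG ⇒ ffffG   [G -> f G]
ffffG ⇒ fffffG   [G -> f G]
fffffG ⇒ ffffffG   [G -> f G]
ffffffG ⇒ ffffffff   [G -> f f]

S⇒G⇒fG⇒ffG⇒fffG⇒ffffG⇒fffffG⇒ffffffG⇒ffffffff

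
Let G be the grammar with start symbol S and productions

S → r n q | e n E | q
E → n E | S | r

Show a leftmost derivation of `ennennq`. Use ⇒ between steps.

S ⇒ enE ⇒ ennE ⇒ ennS ⇒ ennenE ⇒ ennennE ⇒ ennennS ⇒ ennennq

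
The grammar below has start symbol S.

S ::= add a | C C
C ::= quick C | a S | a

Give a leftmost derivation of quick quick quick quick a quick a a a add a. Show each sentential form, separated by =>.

S => C C   [S ::= C C]
C C => quick C C   [C ::= quick C]
quick C C => quick quick C C   [C ::= quick C]
quick quick C C => quick quick quick C C   [C ::= quick C]
quick quick quick C C => quick quick quick quick C C   [C ::= quick C]
quick quick quick quick C C => quick quick quick quick a S C   [C ::= a S]
quick quick quick quick a S C => quick quick quick quick a C C C   [S ::= C C]
quick quick quick quick a C C C => quick quick quick quick a quick C C C   [C ::= quick C]
quick quick quick quick a quick C C C => quick quick quick quick a quick a C C   [C ::= a]
quick quick quick quick a quick a C C => quick quick quick quick a quick a a C   [C ::= a]
quick quick quick quick a quick a a C => quick quick quick quick a quick a a a S   [C ::= a S]
quick quick quick quick a quick a a a S => quick quick quick quick a quick a a a add a   [S ::= add a]

S => C C => quick C C => quick quick C C => quick quick quick C C => quick quick quick quick C C => quick quick quick quick a S C => quick quick quick quick a C C C => quick quick quick quick a quick C C C => quick quick quick quick a quick a C C => quick quick quick quick a quick a a C => quick quick quick quick a quick a a a S => quick quick quick quick a quick a a a add a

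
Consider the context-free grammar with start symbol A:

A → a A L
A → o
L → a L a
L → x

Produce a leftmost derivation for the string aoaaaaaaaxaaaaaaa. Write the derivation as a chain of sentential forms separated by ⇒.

A ⇒ aAL ⇒ aoL ⇒ aoaLa ⇒ aoaaLaa ⇒ aoaaaLaaa ⇒ aoaaaaLaaaa ⇒ aoaaaaaLaaaaa ⇒ aoaaaaaaLaaaaaa ⇒ aoaaaaaaaLaaaaaaa ⇒ aoaaaaaaaxaaaaaaa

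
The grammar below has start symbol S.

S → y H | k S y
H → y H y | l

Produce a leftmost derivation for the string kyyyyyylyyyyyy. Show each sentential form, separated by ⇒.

S ⇒ kSy   [S → k S y]
kSy ⇒ kyHy   [S → y H]
kyHy ⇒ kyyHyy   [H → y H y]
kyyHyy ⇒ kyyyHyyy   [H → y H y]
kyyyHyyy ⇒ kyyyyHyyyy   [H → y H y]
kyyyyHyyyy ⇒ kyyyyyHyyyyy   [H → y H y]
kyyyyyHyyyyy ⇒ kyyyyyyHyyyyyy   [H → y H y]
kyyyyyyHyyyyyy ⇒ kyyyyyylyyyyyy   [H → l]

S ⇒ kSy ⇒ kyHy ⇒ kyyHyy ⇒ kyyyHyyy ⇒ kyyyyHyyyy ⇒ kyyyyyHyyyyy ⇒ kyyyyyyHyyyyyy ⇒ kyyyyyylyyyyyy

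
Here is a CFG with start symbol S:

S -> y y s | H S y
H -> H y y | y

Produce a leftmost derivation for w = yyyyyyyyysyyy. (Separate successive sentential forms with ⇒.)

S ⇒ HSy ⇒ ySy ⇒ yHSyy ⇒ yHyySyy ⇒ yyyySyy ⇒ yyyyHSyyy ⇒ yyyyHyySyyy ⇒ yyyyyyySyyy ⇒ yyyyyyyyysyyy

S ⇒ HSy   [S -> H S y]
HSy ⇒ ySy   [H -> y]
ySy ⇒ yHSyy   [S -> H S y]
yHSyy ⇒ yHyySyy   [H -> H y y]
yHyySyy ⇒ yyyySyy   [H -> y]
yyyySyy ⇒ yyyyHSyyy   [S -> H S y]
yyyyHSyyy ⇒ yyyyHyySyyy   [H -> H y y]
yyyyHyySyyy ⇒ yyyyyyySyyy   [H -> y]
yyyyyyySyyy ⇒ yyyyyyyyysyyy   [S -> y y s]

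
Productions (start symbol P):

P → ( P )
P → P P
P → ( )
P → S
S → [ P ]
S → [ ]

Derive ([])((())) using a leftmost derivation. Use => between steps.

P => PP => (P)P => (S)P => ([])P => ([])(P) => ([])((P)) => ([])((()))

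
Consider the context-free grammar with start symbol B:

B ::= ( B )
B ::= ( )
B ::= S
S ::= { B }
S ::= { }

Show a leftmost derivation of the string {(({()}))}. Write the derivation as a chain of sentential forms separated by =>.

B => S => {B} => {(B)} => {((B))} => {((S))} => {(({B}))} => {(({()}))}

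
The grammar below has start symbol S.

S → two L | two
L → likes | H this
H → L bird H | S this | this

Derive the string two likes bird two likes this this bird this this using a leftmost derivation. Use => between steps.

S => two L => two H this => two L bird H this => two likes bird H this => two likes bird L bird H this => two likes bird H this bird H this => two likes bird S this this bird H this => two likes bird two L this this bird H this => two likes bird two likes this this bird H this => two likes bird two likes this this bird this this

S => two L   [S → two L]
two L => two H this   [L → H this]
two H this => two L bird H this   [H → L bird H]
two L bird H this => two likes bird H this   [L → likes]
two likes bird H this => two likes bird L bird H this   [H → L bird H]
two likes bird L bird H this => two likes bird H this bird H this   [L → H this]
two likes bird H this bird H this => two likes bird S this this bird H this   [H → S this]
two likes bird S this this bird H this => two likes bird two L this this bird H this   [S → two L]
two likes bird two L this this bird H this => two likes bird two likes this this bird H this   [L → likes]
two likes bird two likes this this bird H this => two likes bird two likes this this bird this this   [H → this]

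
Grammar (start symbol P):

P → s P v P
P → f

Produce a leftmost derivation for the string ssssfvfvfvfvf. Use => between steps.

P => sPvP => ssPvPvP => sssPvPvPvP => ssssPvPvPvPvP => ssssfvPvPvPvP => ssssfvfvPvPvP => ssssfvfvfvPvP => ssssfvfvfvfvP => ssssfvfvfvfvf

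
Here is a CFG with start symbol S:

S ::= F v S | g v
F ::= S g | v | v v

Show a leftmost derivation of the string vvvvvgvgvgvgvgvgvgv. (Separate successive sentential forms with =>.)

S => FvS => SgvS => FvSgvS => vvSgvS => vvFvSgvS => vvSgvSgvS => vvFvSgvSgvS => vvSgvSgvSgvS => vvFvSgvSgvSgvS => vvvvvSgvSgvSgvS => vvvvvgvgvSgvSgvS => vvvvvgvgvgvgvSgvS => vvvvvgvgvgvgvgvgvS => vvvvvgvgvgvgvgvgvgv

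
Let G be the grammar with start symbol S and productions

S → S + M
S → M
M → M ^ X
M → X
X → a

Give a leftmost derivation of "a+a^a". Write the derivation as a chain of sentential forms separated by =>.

S => S+M   [S → S + M]
S+M => M+M   [S → M]
M+M => X+M   [M → X]
X+M => a+M   [X → a]
a+M => a+M^X   [M → M ^ X]
a+M^X => a+X^X   [M → X]
a+X^X => a+a^X   [X → a]
a+a^X => a+a^a   [X → a]

S => S+M => M+M => X+M => a+M => a+M^X => a+X^X => a+a^X => a+a^a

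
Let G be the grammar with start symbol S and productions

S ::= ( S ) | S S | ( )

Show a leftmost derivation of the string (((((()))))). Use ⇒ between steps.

S ⇒ (S)   [S ::= ( S )]
(S) ⇒ ((S))   [S ::= ( S )]
((S)) ⇒ (((S)))   [S ::= ( S )]
(((S))) ⇒ ((((S))))   [S ::= ( S )]
((((S)))) ⇒ (((((S)))))   [S ::= ( S )]
(((((S))))) ⇒ (((((())))))   [S ::= ( )]

S ⇒ (S) ⇒ ((S)) ⇒ (((S))) ⇒ ((((S)))) ⇒ (((((S))))) ⇒ (((((())))))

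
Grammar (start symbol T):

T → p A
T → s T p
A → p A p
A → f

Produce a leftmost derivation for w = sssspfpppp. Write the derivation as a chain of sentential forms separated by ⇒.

T ⇒ sTp ⇒ ssTpp ⇒ sssTppp ⇒ ssssTpppp ⇒ sssspApppp ⇒ sssspfpppp

T ⇒ sTp   [T → s T p]
sTp ⇒ ssTpp   [T → s T p]
ssTpp ⇒ sssTppp   [T → s T p]
sssTppp ⇒ ssssTpppp   [T → s T p]
ssssTpppp ⇒ sssspApppp   [T → p A]
sssspApppp ⇒ sssspfpppp   [A → f]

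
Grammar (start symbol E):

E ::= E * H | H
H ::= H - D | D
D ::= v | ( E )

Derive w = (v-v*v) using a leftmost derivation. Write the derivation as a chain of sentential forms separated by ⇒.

E ⇒ H ⇒ D ⇒ (E) ⇒ (E*H) ⇒ (H*H) ⇒ (H-D*H) ⇒ (D-D*H) ⇒ (v-D*H) ⇒ (v-v*H) ⇒ (v-v*D) ⇒ (v-v*v)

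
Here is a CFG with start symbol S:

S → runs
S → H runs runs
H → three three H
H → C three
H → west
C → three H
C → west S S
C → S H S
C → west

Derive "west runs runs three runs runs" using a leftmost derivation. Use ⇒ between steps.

S ⇒ H runs runs ⇒ C three runs runs ⇒ west S S three runs runs ⇒ west runs S three runs runs ⇒ west runs runs three runs runs

S ⇒ H runs runs   [S → H runs runs]
H runs runs ⇒ C three runs runs   [H → C three]
C three runs runs ⇒ west S S three runs runs   [C → west S S]
west S S three runs runs ⇒ west runs S three runs runs   [S → runs]
west runs S three runs runs ⇒ west runs runs three runs runs   [S → runs]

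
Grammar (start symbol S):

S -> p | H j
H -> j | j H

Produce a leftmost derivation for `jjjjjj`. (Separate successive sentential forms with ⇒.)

S⇒Hj⇒jHj⇒jjHj⇒jjjHj⇒jjjjHj⇒jjjjjj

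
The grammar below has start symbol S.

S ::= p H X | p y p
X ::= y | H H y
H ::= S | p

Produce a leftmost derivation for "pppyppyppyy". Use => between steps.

S => pHX => pSX => ppHXX => ppSXX => pppypXX => pppypHHyX => pppypSHyX => pppyppypHyX => pppyppyppyX => pppyppyppyy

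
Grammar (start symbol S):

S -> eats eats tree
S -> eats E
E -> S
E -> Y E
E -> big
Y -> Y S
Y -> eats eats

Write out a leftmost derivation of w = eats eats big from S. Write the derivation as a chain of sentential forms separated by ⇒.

S ⇒ eats E ⇒ eats S ⇒ eats eats E ⇒ eats eats big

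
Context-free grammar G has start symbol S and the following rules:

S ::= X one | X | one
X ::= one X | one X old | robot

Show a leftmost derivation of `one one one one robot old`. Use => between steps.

S => X => one X old => one one X old => one one one X old => one one one one X old => one one one one robot old

S => X   [S ::= X]
X => one X old   [X ::= one X old]
one X old => one one X old   [X ::= one X]
one one X old => one one one X old   [X ::= one X]
one one one X old => one one one one X old   [X ::= one X]
one one one one X old => one one one one robot old   [X ::= robot]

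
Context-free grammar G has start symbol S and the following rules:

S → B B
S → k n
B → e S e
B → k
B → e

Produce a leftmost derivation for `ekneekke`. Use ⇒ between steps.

S ⇒ BB   [S → B B]
BB ⇒ eSeB   [B → e S e]
eSeB ⇒ ekneB   [S → k n]
ekneB ⇒ ekneeSe   [B → e S e]
ekneeSe ⇒ ekneeBBe   [S → B B]
ekneeBBe ⇒ ekneekBe   [B → k]
ekneekBe ⇒ ekneekke   [B → k]

S⇒BB⇒eSeB⇒ekneB⇒ekneeSe⇒ekneeBBe⇒ekneekBe⇒ekneekke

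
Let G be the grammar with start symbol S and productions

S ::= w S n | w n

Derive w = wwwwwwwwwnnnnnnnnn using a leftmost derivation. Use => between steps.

S=>wSn=>wwSnn=>wwwSnnn=>wwwwSnnnn=>wwwwwSnnnnn=>wwwwwwSnnnnnn=>wwwwwwwSnnnnnnn=>wwwwwwwwSnnnnnnnn=>wwwwwwwwwnnnnnnnnn

S => wSn   [S ::= w S n]
wSn => wwSnn   [S ::= w S n]
wwSnn => wwwSnnn   [S ::= w S n]
wwwSnnn => wwwwSnnnn   [S ::= w S n]
wwwwSnnnn => wwwwwSnnnnn   [S ::= w S n]
wwwwwSnnnnn => wwwwwwSnnnnnn   [S ::= w S n]
wwwwwwSnnnnnn => wwwwwwwSnnnnnnn   [S ::= w S n]
wwwwwwwSnnnnnnn => wwwwwwwwSnnnnnnnn   [S ::= w S n]
wwwwwwwwSnnnnnnnn => wwwwwwwwwnnnnnnnnn   [S ::= w n]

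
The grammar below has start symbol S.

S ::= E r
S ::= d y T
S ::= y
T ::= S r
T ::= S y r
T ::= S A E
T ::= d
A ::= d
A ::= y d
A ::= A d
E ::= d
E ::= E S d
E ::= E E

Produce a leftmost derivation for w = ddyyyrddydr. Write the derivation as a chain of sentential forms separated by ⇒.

S ⇒ Er ⇒ EEr ⇒ ESdEr ⇒ dSdEr ⇒ ddyTdEr ⇒ ddySyrdEr ⇒ ddyyyrdEr ⇒ ddyyyrdESdr ⇒ ddyyyrddSdr ⇒ ddyyyrddydr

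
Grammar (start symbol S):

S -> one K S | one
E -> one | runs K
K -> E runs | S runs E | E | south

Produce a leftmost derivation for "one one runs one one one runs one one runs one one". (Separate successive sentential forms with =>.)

S => one K S   [S -> one K S]
one K S => one E runs S   [K -> E runs]
one E runs S => one one runs S   [E -> one]
one one runs S => one one runs one K S   [S -> one K S]
one one runs one K S => one one runs one S runs E S   [K -> S runs E]
one one runs one S runs E S => one one runs one one K S runs E S   [S -> one K S]
one one runs one one K S runs E S => one one runs one one S runs E S runs E S   [K -> S runs E]
one one runs one one S runs E S runs E S => one one runs one one one runs E S runs E S   [S -> one]
one one runs one one one runs E S runs E S => one one runs one one one runs one S runs E S   [E -> one]
one one runs one one one runs one S runs E S => one one runs one one one runs one one runs E S   [S -> one]
one one runs one one one runs one one runs E S => one one runs one one one runs one one runs one S   [E -> one]
one one runs one one one runs one one runs one S => one one runs one one one runs one one runs one one   [S -> one]

S => one K S => one E runs S => one one runs S => one one runs one K S => one one runs one S runs E S => one one runs one one K S runs E S => one one runs one one S runs E S runs E S => one one runs one one one runs E S runs E S => one one runs one one one runs one S runs E S => one one runs one one one runs one one runs E S => one one runs one one one runs one one runs one S => one one runs one one one runs one one runs one one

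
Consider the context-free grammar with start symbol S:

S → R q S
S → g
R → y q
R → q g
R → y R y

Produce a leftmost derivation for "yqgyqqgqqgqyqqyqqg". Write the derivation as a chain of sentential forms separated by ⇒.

S ⇒ RqS ⇒ yRyqS ⇒ yqgyqS ⇒ yqgyqRqS ⇒ yqgyqqgqS ⇒ yqgyqqgqRqS ⇒ yqgyqqgqqgqS ⇒ yqgyqqgqqgqRqS ⇒ yqgyqqgqqgqyqqS ⇒ yqgyqqgqqgqyqqRqS ⇒ yqgyqqgqqgqyqqyqqS ⇒ yqgyqqgqqgqyqqyqqg

S ⇒ RqS   [S → R q S]
RqS ⇒ yRyqS   [R → y R y]
yRyqS ⇒ yqgyqS   [R → q g]
yqgyqS ⇒ yqgyqRqS   [S → R q S]
yqgyqRqS ⇒ yqgyqqgqS   [R → q g]
yqgyqqgqS ⇒ yqgyqqgqRqS   [S → R q S]
yqgyqqgqRqS ⇒ yqgyqqgqqgqS   [R → q g]
yqgyqqgqqgqS ⇒ yqgyqqgqqgqRqS   [S → R q S]
yqgyqqgqqgqRqS ⇒ yqgyqqgqqgqyqqS   [R → y q]
yqgyqqgqqgqyqqS ⇒ yqgyqqgqqgqyqqRqS   [S → R q S]
yqgyqqgqqgqyqqRqS ⇒ yqgyqqgqqgqyqqyqqS   [R → y q]
yqgyqqgqqgqyqqyqqS ⇒ yqgyqqgqqgqyqqyqqg   [S → g]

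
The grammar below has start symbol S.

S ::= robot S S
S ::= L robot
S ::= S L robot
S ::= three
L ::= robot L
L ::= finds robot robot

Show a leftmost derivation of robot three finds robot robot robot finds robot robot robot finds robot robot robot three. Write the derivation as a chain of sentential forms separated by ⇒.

S ⇒ robot S S ⇒ robot S L robot S ⇒ robot S L robot L robot S ⇒ robot S L robot L robot L robot S ⇒ robot three L robot L robot L robot S ⇒ robot three finds robot robot robot L robot L robot S ⇒ robot three finds robot robot robot finds robot robot robot L robot S ⇒ robot three finds robot robot robot finds robot robot robot finds robot robot robot S ⇒ robot three finds robot robot robot finds robot robot robot finds robot robot robot three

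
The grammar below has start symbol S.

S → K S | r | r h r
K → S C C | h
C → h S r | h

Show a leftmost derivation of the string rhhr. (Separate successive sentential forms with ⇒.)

S ⇒ KS   [S → K S]
KS ⇒ SCCS   [K → S C C]
SCCS ⇒ rCCS   [S → r]
rCCS ⇒ rhCS   [C → h]
rhCS ⇒ rhhS   [C → h]
rhhS ⇒ rhhr   [S → r]

S⇒KS⇒SCCS⇒rCCS⇒rhCS⇒rhhS⇒rhhr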